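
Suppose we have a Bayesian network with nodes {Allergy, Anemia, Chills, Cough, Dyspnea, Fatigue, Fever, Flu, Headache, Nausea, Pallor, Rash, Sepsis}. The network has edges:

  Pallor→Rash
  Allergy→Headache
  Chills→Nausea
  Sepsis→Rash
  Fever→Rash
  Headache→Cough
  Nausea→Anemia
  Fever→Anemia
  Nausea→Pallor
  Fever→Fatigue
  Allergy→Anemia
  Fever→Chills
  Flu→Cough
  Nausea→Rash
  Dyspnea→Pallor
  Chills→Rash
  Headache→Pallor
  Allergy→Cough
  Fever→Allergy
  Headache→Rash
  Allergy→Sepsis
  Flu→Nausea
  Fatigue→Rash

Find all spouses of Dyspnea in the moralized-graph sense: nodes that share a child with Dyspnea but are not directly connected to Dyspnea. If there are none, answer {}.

{Headache, Nausea}

Children of Dyspnea: Pallor.
  Pallor: Headache, Nausea
Excluding nodes already adjacent to Dyspnea (Pallor), the co-parent-only contribution is {Headache, Nausea}.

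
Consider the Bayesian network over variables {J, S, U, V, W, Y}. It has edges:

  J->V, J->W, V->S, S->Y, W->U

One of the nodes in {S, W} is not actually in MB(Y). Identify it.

By definition, MB(Y) is built from Y's parents, Y's children, and the co-parents of Y.
Pa(Y) = {S}.
Y has no children.
Y has no children, so there are no co-parents.
MB(Y) = {S}.
W is neither a parent, child, nor co-parent of Y, so it does not belong.

W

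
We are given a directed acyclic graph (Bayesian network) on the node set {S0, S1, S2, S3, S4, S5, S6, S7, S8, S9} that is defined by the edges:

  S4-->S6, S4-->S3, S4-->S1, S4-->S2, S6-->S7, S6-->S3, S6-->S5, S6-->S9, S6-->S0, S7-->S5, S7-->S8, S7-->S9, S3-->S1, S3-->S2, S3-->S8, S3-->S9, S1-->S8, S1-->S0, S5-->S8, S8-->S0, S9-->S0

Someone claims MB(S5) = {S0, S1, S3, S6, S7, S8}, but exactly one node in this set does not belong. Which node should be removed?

Recall MB(v) = parents ∪ children ∪ spouses, where spouses are the other parents of v's children.
S5's parents: S6, S7.
Children of S5: S8.
For each child, the remaining parents (spouses of S5):
  S8 also has parents S1, S3, S7.
MB(S5) = {S1, S3, S6, S7, S8}.
S0 is neither a parent, child, nor co-parent of S5, so it does not belong.

S0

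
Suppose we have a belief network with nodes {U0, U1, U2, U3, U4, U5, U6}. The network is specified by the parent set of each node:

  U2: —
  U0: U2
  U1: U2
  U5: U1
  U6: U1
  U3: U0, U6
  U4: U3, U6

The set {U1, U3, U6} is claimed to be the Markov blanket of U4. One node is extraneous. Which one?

Recall MB(v) = parents ∪ children ∪ spouses, where spouses are the other parents of v's children.
U4's children: none.
Parents of U4: U3, U6.
With no children, U4 has no spouses; the co-parent set is empty.
MB(U4) = {U3, U6}.
U1 is neither a parent, child, nor co-parent of U4, so it does not belong.

U1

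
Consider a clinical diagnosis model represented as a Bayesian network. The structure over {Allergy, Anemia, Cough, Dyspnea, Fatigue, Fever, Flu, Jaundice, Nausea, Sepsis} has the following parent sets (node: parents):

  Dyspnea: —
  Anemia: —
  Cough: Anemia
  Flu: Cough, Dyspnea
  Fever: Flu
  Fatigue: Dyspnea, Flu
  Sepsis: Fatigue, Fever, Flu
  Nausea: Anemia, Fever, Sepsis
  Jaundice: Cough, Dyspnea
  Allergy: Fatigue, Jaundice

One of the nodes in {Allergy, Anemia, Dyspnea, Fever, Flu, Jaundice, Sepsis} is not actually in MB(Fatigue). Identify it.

Anemia

A node's Markov blanket = Pa ∪ Ch ∪ (parents of Ch other than the node itself).
Fatigue's parents: Dyspnea, Flu.
Children of Fatigue: Allergy, Sepsis.
Other parents of Fatigue's children:
  Sepsis: Fever, Flu
  Allergy: Jaundice
MB(Fatigue) = {Allergy, Dyspnea, Fever, Flu, Jaundice, Sepsis}.
Anemia is neither a parent, child, nor co-parent of Fatigue, so it does not belong.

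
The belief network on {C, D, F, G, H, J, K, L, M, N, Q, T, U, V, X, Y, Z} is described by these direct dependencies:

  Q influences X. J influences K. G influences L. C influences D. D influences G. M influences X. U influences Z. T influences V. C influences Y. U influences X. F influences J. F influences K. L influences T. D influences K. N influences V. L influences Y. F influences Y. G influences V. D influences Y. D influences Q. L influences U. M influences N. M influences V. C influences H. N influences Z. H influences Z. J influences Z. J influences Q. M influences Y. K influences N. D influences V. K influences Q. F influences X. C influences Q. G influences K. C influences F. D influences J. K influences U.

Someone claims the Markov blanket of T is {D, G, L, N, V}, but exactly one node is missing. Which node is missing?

T has parent L.
Ch(T) = {V}.
Other parents of T's children:
  parents(V) \ {T} = {D, G, M, N}.
MB(T) = {D, G, L, M, N, V}.
Comparing with the claimed set, M is missing.

M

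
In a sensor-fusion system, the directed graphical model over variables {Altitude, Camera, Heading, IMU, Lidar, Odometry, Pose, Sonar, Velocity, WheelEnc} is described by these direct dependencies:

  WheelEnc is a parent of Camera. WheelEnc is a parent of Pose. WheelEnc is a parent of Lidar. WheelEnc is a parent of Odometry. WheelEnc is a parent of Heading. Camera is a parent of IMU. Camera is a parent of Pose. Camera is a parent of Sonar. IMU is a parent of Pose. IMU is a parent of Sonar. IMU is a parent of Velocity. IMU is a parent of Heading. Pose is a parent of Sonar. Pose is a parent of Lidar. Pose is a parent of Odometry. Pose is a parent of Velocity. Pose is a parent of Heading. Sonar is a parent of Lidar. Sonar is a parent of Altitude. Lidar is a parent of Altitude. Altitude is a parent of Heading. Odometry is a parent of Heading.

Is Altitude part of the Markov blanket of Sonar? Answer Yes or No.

Altitude is a child of Sonar.
So Altitude ∈ MB(Sonar).

Yes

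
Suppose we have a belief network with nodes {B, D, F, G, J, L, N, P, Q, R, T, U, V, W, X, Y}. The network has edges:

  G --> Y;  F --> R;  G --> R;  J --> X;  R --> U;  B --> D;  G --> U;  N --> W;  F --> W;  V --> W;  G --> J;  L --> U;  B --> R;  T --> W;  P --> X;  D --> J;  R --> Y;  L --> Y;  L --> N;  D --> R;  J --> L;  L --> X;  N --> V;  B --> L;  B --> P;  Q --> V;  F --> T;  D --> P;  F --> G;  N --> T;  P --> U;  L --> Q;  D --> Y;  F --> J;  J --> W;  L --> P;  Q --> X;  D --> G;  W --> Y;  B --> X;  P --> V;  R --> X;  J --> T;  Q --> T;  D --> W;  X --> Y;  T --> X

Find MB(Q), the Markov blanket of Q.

The Markov blanket of a node is its parents, its children, and the other parents of its children.
Ch(Q) = {T, V, X}.
Q has parent L.
Co-parents of Q (other parents of its children):
  T also has parents F, J, N.
  parents(V) \ {Q} = {N, P}.
  X's other parents are B, J, L, P, R, T.
Union: {L} ∪ {T, V, X} ∪ {B, F, J, L, N, P, R, T} = {B, F, J, L, N, P, R, T, V, X}.

{B, F, J, L, N, P, R, T, V, X}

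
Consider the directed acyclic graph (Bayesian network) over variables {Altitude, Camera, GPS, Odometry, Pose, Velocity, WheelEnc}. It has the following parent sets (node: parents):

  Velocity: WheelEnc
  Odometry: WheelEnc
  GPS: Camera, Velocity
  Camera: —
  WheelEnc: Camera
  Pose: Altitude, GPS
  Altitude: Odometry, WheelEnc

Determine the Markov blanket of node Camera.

{GPS, Velocity, WheelEnc}

Pa(Camera) = {}.
Camera's children: GPS, WheelEnc.
Co-parents of Camera (other parents of its children):
  WheelEnc has no other parent.
  GPS's other parent is Velocity.
Taking the union gives {GPS, Velocity, WheelEnc}.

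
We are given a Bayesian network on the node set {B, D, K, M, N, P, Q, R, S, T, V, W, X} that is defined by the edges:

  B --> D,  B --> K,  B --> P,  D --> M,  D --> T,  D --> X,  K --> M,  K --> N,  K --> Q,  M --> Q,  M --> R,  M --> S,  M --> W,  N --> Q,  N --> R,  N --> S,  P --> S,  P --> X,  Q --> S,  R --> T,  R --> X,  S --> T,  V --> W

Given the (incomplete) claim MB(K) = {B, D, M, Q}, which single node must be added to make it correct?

K's parents: B.
K has children M, N, Q.
For each child, the remaining parents (spouses of K):
  M also has parent D.
  N: no additional parents.
  Q also has parents M, N.
MB(K) = {B, D, M, N, Q}.
Comparing with the claimed set, N is missing.

N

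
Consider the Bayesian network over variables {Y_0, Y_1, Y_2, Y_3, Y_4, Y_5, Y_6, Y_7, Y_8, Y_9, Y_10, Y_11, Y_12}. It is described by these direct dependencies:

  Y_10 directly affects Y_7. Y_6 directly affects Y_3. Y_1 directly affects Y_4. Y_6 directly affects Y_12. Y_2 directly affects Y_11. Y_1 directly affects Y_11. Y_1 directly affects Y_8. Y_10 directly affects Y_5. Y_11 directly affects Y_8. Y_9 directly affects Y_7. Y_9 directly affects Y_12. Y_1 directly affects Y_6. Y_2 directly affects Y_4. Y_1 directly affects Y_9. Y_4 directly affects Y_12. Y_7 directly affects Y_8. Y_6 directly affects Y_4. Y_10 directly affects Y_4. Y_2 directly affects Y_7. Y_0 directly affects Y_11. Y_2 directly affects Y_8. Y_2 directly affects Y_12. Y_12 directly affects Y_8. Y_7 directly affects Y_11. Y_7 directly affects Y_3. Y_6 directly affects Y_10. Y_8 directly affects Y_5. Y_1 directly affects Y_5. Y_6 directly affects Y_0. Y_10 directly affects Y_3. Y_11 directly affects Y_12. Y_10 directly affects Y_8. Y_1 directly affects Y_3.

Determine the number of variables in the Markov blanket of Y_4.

The Markov blanket of a node is its parents, its children, and the other parents of its children.
Y_4 has parents Y_1, Y_2, Y_6, Y_10.
Ch(Y_4) = {Y_12}.
Other parents of Y_4's children:
  parents(Y_12) \ {Y_4} = {Y_2, Y_6, Y_9, Y_11}.
MB(Y_4) = {Y_1, Y_2, Y_6, Y_9, Y_10, Y_11, Y_12}, which has 7 nodes.

7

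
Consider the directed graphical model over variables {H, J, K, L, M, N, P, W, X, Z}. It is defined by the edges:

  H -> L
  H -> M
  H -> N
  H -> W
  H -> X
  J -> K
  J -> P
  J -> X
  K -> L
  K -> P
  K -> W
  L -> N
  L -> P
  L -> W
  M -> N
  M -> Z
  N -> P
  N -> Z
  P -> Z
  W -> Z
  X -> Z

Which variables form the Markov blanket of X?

{H, J, M, N, P, W, Z}

A node's Markov blanket = Pa ∪ Ch ∪ (parents of Ch other than the node itself).
X has child Z.
Parents of X: H, J.
Parents of each child, excluding X:
  Z's other parents are M, N, P, W.
Taking the union gives {H, J, M, N, P, W, Z}.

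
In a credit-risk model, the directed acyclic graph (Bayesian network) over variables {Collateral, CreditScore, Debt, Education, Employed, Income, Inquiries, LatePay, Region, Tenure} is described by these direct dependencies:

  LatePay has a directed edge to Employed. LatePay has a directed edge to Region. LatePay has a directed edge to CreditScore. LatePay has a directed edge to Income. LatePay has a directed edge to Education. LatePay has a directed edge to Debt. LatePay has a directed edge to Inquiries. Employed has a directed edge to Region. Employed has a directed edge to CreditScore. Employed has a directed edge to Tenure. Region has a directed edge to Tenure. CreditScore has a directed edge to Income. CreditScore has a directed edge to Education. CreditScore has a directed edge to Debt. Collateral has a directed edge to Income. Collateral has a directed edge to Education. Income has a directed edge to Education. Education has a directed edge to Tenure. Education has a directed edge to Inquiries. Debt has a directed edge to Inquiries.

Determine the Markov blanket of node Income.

{Collateral, CreditScore, Education, LatePay}

By definition, MB(Income) is built from Income's parents, Income's children, and the co-parents of Income.
Income's parents: Collateral, CreditScore, LatePay.
Income's children: Education.
Co-parents of Income (other parents of its children):
  Education's other parents are Collateral, CreditScore, LatePay.
Union: {Collateral, CreditScore, LatePay} ∪ {Education} ∪ {Collateral, CreditScore, LatePay} = {Collateral, CreditScore, Education, LatePay}.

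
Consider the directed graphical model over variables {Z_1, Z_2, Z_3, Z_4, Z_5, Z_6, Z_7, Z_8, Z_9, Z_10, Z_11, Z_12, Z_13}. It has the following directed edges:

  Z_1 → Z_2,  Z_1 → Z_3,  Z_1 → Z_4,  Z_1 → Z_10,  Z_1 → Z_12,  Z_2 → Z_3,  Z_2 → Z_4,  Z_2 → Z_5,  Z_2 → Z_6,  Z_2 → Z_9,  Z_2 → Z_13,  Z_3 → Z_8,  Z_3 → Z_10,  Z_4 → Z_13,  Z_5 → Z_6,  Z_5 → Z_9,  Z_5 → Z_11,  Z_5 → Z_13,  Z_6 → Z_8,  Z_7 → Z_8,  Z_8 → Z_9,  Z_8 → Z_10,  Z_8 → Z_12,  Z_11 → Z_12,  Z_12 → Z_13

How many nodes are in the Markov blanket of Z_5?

8

A node's Markov blanket = Pa ∪ Ch ∪ (parents of Ch other than the node itself).
Z_5's parents: Z_2.
Ch(Z_5) = {Z_6, Z_9, Z_11, Z_13}.
Co-parents of Z_5 (other parents of its children):
  Z_6's other parent is Z_2.
  Z_9's other parents are Z_2, Z_8.
  Z_11 has no other parent.
  parents(Z_13) \ {Z_5} = {Z_2, Z_4, Z_12}.
MB(Z_5) = {Z_2, Z_4, Z_6, Z_8, Z_9, Z_11, Z_12, Z_13}, which has 8 nodes.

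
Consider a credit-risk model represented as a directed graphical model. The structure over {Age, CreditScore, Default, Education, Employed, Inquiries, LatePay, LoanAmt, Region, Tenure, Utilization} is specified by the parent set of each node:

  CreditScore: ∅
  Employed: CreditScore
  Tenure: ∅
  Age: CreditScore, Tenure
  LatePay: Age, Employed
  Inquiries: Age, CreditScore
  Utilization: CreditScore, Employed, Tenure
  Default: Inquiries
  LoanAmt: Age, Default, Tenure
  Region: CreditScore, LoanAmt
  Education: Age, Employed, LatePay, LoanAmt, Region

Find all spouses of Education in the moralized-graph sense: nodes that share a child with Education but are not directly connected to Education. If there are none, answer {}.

Education has no children, so it has no co-parents. The set is empty.

{}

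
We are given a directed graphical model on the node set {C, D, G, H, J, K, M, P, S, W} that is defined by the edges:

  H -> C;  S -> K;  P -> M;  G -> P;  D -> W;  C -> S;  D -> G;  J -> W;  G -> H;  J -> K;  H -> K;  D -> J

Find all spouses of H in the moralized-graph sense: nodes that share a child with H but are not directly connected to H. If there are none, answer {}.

Children of H: C, K.
  C has no other parent.
  K also has parents J, S.
Excluding nodes already adjacent to H (C, G, K), the co-parent-only contribution is {J, S}.

{J, S}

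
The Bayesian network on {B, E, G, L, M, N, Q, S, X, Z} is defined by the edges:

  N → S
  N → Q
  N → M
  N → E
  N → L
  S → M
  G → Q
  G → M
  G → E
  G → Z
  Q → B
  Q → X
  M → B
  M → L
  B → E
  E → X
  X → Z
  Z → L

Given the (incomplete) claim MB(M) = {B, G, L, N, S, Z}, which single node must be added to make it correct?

Q

Pa(M) = {G, N, S}.
Children of M: B, L.
Other parents of M's children:
  parents(B) \ {M} = {Q}.
  L also has parents N, Z.
MB(M) = {B, G, L, N, Q, S, Z}.
Comparing with the claimed set, Q is missing.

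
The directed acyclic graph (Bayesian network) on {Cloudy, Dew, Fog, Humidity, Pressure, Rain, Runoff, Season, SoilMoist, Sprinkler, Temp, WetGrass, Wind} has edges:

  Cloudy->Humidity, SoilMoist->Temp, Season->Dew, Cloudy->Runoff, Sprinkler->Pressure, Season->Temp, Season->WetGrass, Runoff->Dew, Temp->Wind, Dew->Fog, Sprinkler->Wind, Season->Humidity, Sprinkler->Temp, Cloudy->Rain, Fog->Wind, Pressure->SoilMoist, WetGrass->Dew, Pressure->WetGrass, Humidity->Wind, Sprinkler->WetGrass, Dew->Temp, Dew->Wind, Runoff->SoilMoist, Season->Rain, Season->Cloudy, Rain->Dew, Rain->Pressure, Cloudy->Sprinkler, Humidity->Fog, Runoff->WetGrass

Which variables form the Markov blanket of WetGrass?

{Dew, Pressure, Rain, Runoff, Season, Sprinkler}

A node's Markov blanket = Pa ∪ Ch ∪ (parents of Ch other than the node itself).
Pa(WetGrass) = {Pressure, Runoff, Season, Sprinkler}.
WetGrass has child Dew.
Co-parents of WetGrass (other parents of its children):
  Dew: Rain, Runoff, Season
So the Markov blanket of WetGrass is {Dew, Pressure, Rain, Runoff, Season, Sprinkler}.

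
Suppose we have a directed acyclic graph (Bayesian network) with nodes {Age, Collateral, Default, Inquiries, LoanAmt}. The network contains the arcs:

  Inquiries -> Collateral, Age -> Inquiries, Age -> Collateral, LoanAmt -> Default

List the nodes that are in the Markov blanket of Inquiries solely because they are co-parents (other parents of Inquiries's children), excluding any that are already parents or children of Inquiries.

{}

Children of Inquiries: Collateral.
  Collateral: Age
Excluding nodes already adjacent to Inquiries (Age, Collateral), the co-parent-only contribution is {}.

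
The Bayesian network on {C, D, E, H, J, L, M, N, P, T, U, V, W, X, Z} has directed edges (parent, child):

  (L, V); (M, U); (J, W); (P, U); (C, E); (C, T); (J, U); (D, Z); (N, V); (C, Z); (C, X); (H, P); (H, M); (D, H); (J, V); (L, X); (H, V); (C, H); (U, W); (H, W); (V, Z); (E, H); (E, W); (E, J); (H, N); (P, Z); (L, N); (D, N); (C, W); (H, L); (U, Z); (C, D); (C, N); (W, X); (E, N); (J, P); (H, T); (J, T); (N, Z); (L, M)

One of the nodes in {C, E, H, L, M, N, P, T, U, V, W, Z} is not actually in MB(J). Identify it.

Z

A node's Markov blanket = Pa ∪ Ch ∪ (parents of Ch other than the node itself).
Pa(J) = {E}.
Ch(J) = {P, T, U, V, W}.
Other parents of J's children:
  P's other parent is H.
  T also has parents C, H.
  U also has parents M, P.
  V's other parents are H, L, N.
  parents(W) \ {J} = {C, E, H, U}.
MB(J) = {C, E, H, L, M, N, P, T, U, V, W}.
Z is neither a parent, child, nor co-parent of J, so it does not belong.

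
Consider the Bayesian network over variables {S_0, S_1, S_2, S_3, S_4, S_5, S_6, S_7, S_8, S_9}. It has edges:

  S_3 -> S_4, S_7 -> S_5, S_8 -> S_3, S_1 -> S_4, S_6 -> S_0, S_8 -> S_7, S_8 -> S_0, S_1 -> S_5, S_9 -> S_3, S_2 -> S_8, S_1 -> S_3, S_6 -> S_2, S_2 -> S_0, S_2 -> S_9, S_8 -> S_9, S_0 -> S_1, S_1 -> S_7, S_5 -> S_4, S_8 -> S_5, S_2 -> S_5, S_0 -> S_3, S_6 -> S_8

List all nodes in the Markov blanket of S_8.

{S_0, S_1, S_2, S_3, S_5, S_6, S_7, S_9}

The Markov blanket of a node is its parents, its children, and the other parents of its children.
Pa(S_8) = {S_2, S_6}.
S_8 has children S_0, S_3, S_5, S_7, S_9.
Co-parents of S_8 (other parents of its children):
  S_9 also has parent S_2.
  S_0 also has parents S_2, S_6.
  S_3's other parents are S_0, S_1, S_9.
  S_7's other parent is S_1.
  parents(S_5) \ {S_8} = {S_1, S_2, S_7}.
Taking the union gives {S_0, S_1, S_2, S_3, S_5, S_6, S_7, S_9}.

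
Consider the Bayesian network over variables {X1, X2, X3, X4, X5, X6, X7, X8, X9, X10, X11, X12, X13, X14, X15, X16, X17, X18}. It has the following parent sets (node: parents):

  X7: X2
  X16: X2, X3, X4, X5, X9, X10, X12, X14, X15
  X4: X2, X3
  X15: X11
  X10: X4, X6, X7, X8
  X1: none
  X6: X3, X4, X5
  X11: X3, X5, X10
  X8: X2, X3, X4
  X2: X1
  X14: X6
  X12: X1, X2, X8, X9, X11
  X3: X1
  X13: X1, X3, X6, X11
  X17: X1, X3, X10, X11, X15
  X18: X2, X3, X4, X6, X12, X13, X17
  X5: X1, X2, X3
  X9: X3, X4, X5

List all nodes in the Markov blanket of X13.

{X1, X2, X3, X4, X6, X11, X12, X17, X18}

X13 has child X18.
X13 has parents X1, X3, X6, X11.
Parents of each child, excluding X13:
  X18's other parents are X2, X3, X4, X6, X12, X17.
Taking the union gives {X1, X2, X3, X4, X6, X11, X12, X17, X18}.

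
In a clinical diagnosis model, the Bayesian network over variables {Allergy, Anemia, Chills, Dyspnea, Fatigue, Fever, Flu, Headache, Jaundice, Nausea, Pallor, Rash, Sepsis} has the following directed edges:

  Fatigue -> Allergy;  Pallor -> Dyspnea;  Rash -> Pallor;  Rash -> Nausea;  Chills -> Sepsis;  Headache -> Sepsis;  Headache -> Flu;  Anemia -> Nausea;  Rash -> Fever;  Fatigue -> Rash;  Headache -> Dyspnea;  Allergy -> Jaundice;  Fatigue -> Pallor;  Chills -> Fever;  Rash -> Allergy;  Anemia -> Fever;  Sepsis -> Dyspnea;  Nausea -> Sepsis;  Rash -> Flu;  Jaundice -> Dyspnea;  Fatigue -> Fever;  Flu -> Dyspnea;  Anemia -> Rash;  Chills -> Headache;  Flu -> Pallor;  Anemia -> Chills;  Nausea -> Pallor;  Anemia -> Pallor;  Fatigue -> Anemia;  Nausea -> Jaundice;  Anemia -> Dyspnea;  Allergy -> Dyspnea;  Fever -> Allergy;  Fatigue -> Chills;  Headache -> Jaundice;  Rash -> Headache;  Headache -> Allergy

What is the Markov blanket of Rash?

{Allergy, Anemia, Chills, Fatigue, Fever, Flu, Headache, Nausea, Pallor}

Rash's parents: Anemia, Fatigue.
Rash's children: Allergy, Fever, Flu, Headache, Nausea, Pallor.
Parents of each child, excluding Rash:
  Headache: Chills
  Nausea: Anemia
  Flu: Headache
  Fever: Anemia, Chills, Fatigue
  Allergy: Fatigue, Fever, Headache
  Pallor: Anemia, Fatigue, Flu, Nausea
Taking the union gives {Allergy, Anemia, Chills, Fatigue, Fever, Flu, Headache, Nausea, Pallor}.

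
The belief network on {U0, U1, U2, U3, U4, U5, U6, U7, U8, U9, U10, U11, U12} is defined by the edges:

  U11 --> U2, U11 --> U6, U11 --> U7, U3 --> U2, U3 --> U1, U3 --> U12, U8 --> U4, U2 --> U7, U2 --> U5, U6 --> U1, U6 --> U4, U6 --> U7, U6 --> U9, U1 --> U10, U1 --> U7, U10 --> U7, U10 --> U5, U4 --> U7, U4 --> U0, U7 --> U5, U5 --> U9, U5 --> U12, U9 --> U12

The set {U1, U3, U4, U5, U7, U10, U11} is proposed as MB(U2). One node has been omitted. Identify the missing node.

U6

The Markov blanket of a node is its parents, its children, and the other parents of its children.
U2 has parents U3, U11.
Children of U2: U5, U7.
Co-parents of U2 (other parents of its children):
  U7's other parents are U1, U4, U6, U10, U11.
  parents(U5) \ {U2} = {U7, U10}.
MB(U2) = {U1, U3, U4, U5, U6, U7, U10, U11}.
Comparing with the claimed set, U6 is missing.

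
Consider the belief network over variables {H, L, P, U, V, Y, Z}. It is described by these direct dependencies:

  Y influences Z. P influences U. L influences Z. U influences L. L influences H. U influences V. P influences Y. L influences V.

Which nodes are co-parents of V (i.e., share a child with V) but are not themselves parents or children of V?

{}

V has no children, so it has no co-parents. The set is empty.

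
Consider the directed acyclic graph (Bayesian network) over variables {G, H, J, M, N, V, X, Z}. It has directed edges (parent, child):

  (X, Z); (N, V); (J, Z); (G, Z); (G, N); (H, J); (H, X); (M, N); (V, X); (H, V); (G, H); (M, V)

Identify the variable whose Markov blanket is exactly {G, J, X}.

Z

The target node must have every member of {G, J, X} as a parent, child, or co-parent, and no others.
Parents of Z: G, J, X; children: none; co-parents: none.
These exactly cover the given set, so the node is Z.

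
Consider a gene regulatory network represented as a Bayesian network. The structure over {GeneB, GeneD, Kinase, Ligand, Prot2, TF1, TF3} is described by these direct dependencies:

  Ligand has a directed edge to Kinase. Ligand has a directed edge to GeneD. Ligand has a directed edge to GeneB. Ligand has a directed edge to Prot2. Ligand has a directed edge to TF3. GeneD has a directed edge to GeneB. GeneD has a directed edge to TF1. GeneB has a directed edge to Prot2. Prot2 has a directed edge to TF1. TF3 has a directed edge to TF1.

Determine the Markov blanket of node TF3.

TF3 has parent Ligand.
Children of TF3: TF1.
Co-parents of TF3 (other parents of its children):
  TF1 also has parents GeneD, Prot2.
Union: {Ligand} ∪ {TF1} ∪ {GeneD, Prot2} = {GeneD, Ligand, Prot2, TF1}.

{GeneD, Ligand, Prot2, TF1}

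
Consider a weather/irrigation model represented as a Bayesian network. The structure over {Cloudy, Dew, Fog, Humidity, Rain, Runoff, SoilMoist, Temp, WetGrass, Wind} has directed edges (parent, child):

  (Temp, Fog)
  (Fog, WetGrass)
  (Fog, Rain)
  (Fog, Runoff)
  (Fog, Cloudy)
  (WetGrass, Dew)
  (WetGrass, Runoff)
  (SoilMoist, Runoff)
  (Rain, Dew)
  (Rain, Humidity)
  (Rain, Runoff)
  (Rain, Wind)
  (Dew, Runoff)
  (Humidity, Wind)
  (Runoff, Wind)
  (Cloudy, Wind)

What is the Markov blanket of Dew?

Dew's parents: Rain, WetGrass.
Dew's children: Runoff.
Other parents of Dew's children:
  parents(Runoff) \ {Dew} = {Fog, Rain, SoilMoist, WetGrass}.
Union: {Rain, WetGrass} ∪ {Runoff} ∪ {Fog, Rain, SoilMoist, WetGrass} = {Fog, Rain, Runoff, SoilMoist, WetGrass}.

{Fog, Rain, Runoff, SoilMoist, WetGrass}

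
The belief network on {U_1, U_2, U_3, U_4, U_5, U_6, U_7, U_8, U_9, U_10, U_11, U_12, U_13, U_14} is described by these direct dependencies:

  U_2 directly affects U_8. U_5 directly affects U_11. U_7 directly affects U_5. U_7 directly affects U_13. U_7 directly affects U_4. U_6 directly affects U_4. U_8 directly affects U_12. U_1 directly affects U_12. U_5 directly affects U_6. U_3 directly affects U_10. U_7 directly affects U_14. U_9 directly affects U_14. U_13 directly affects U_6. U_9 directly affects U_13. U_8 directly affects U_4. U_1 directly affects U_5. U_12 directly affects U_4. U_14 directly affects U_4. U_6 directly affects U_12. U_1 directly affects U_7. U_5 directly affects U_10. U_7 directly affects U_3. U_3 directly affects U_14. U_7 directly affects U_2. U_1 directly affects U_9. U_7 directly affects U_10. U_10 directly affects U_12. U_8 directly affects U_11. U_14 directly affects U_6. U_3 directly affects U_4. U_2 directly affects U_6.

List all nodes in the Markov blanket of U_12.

Recall MB(v) = parents ∪ children ∪ spouses, where spouses are the other parents of v's children.
U_12's children: U_4.
Parents of U_12: U_1, U_6, U_8, U_10.
Other parents of U_12's children:
  parents(U_4) \ {U_12} = {U_3, U_6, U_7, U_8, U_14}.
Taking the union gives {U_1, U_3, U_4, U_6, U_7, U_8, U_10, U_14}.

{U_1, U_3, U_4, U_6, U_7, U_8, U_10, U_14}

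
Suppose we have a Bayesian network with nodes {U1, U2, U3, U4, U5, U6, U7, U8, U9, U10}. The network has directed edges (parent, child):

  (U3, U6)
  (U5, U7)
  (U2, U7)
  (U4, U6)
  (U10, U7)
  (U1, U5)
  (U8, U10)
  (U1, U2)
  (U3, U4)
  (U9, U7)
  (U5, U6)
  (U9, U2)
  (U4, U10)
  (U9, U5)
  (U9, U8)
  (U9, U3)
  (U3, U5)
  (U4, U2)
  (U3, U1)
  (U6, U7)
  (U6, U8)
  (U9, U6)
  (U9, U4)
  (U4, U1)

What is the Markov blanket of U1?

Parents of U1: U3, U4.
Children of U1: U2, U5.
Co-parents of U1 (other parents of its children):
  U2's other parents are U4, U9.
  parents(U5) \ {U1} = {U3, U9}.
MB(U1) = {U2, U3, U4, U5, U9}.

{U2, U3, U4, U5, U9}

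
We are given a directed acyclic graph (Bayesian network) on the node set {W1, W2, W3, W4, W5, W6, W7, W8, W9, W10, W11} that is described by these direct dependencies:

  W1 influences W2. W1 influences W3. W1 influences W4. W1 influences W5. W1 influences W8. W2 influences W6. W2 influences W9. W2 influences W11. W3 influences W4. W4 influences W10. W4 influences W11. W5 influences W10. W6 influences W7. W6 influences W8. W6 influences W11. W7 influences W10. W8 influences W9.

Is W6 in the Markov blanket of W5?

A node's Markov blanket = Pa ∪ Ch ∪ (parents of Ch other than the node itself).
Pa(W5) = {W1}.
W5 has child W10.
Other parents of W5's children:
  parents(W10) \ {W5} = {W4, W7}.
MB(W5) = {W1, W4, W7, W10}; W6 is not in this set.

No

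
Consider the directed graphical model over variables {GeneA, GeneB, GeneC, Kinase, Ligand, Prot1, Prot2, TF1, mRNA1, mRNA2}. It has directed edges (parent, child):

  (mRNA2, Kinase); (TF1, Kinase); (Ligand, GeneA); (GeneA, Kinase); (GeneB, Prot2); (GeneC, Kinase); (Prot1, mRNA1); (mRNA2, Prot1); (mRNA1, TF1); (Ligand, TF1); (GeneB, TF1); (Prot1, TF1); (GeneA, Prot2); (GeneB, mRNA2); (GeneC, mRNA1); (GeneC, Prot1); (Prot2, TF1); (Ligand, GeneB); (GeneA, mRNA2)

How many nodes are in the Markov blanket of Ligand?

6

Parents of Ligand: none.
Ligand's children: GeneA, GeneB, TF1.
For each child, the remaining parents (spouses of Ligand):
  GeneA has no other parent.
  GeneB: no additional parents.
  TF1's other parents are GeneB, Prot1, Prot2, mRNA1.
MB(Ligand) = {GeneA, GeneB, Prot1, Prot2, TF1, mRNA1}, which has 6 nodes.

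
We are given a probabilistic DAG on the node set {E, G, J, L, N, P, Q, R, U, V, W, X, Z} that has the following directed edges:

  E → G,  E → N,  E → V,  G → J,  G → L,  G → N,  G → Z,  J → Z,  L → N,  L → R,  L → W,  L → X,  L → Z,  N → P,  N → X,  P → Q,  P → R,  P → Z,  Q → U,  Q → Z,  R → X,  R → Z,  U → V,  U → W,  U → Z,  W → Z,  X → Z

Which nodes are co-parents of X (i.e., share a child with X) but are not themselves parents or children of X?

{G, J, P, Q, U, W}

Children of X: Z.
  Z also has parents G, J, L, P, Q, R, U, W.
Excluding nodes already adjacent to X (L, N, R, Z), the co-parent-only contribution is {G, J, P, Q, U, W}.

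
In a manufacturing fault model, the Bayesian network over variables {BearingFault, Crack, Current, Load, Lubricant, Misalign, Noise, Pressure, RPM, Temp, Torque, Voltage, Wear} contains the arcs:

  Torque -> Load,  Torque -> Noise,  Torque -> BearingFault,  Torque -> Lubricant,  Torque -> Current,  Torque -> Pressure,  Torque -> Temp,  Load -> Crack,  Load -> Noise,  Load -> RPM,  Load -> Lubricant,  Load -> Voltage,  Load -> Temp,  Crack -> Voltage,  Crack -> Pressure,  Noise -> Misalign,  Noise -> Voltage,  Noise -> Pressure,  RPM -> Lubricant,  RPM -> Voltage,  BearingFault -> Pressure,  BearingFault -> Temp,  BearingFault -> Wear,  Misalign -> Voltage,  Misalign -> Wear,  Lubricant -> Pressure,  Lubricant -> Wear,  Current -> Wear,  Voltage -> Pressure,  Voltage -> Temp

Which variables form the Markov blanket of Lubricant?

Recall MB(v) = parents ∪ children ∪ spouses, where spouses are the other parents of v's children.
Pa(Lubricant) = {Load, RPM, Torque}.
Lubricant has children Pressure, Wear.
For each child, the remaining parents (spouses of Lubricant):
  parents(Pressure) \ {Lubricant} = {BearingFault, Crack, Noise, Torque, Voltage}.
  Wear's other parents are BearingFault, Current, Misalign.
Union: {Load, RPM, Torque} ∪ {Pressure, Wear} ∪ {BearingFault, Crack, Current, Misalign, Noise, Torque, Voltage} = {BearingFault, Crack, Current, Load, Misalign, Noise, Pressure, RPM, Torque, Voltage, Wear}.

{BearingFault, Crack, Current, Load, Misalign, Noise, Pressure, RPM, Torque, Voltage, Wear}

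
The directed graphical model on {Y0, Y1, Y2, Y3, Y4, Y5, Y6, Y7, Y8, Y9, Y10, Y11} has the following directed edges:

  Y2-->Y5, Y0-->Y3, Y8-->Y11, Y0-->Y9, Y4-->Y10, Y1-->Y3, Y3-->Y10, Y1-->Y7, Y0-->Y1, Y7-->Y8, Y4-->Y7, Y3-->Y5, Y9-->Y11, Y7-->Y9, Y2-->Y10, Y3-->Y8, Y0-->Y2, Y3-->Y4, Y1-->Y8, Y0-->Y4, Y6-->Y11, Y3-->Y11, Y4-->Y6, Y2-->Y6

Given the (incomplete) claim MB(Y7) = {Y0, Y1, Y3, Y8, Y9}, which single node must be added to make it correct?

Y4

Y7 has children Y8, Y9.
Y7 has parents Y1, Y4.
Co-parents of Y7 (other parents of its children):
  Y8 also has parents Y1, Y3.
  Y9 also has parent Y0.
MB(Y7) = {Y0, Y1, Y3, Y4, Y8, Y9}.
Comparing with the claimed set, Y4 is missing.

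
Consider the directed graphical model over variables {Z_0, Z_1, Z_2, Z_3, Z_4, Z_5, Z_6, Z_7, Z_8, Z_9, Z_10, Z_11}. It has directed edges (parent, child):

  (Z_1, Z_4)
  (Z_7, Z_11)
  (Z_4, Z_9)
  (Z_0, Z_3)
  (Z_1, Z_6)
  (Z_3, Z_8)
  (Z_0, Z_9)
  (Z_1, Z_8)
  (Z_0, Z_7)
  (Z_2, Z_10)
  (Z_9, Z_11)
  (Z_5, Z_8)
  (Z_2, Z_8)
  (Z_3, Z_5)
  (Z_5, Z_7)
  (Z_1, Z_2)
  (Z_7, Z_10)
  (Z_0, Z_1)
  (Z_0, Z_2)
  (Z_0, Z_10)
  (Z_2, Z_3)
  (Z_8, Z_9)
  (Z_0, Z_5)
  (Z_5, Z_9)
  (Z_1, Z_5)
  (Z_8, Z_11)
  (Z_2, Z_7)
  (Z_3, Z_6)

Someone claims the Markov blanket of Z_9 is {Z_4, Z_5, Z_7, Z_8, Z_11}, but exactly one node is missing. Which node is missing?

Parents of Z_9: Z_0, Z_4, Z_5, Z_8.
Z_9 has child Z_11.
Other parents of Z_9's children:
  Z_11 also has parents Z_7, Z_8.
MB(Z_9) = {Z_0, Z_4, Z_5, Z_7, Z_8, Z_11}.
Comparing with the claimed set, Z_0 is missing.

Z_0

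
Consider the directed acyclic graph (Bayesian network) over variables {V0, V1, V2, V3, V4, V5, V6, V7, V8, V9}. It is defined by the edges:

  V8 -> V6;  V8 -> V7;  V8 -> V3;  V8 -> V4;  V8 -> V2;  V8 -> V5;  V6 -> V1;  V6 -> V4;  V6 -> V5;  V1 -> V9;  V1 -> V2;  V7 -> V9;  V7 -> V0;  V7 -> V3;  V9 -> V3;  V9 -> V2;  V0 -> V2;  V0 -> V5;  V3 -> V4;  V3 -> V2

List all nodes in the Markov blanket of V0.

V0 has parent V7.
V0 has children V2, V5.
For each child, the remaining parents (spouses of V0):
  V2: V1, V3, V8, V9
  V5: V6, V8
MB(V0) = {V1, V2, V3, V5, V6, V7, V8, V9}.

{V1, V2, V3, V5, V6, V7, V8, V9}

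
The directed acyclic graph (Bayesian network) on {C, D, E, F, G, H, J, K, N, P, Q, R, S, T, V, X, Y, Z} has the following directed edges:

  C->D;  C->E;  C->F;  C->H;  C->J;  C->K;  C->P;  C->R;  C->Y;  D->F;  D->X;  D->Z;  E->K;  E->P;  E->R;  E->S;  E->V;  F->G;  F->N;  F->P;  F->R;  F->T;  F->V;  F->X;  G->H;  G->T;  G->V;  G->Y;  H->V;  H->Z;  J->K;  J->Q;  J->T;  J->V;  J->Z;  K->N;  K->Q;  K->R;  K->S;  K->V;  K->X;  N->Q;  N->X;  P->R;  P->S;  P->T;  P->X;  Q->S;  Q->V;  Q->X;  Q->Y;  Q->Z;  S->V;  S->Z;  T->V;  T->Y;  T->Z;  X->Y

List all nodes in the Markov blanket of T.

The Markov blanket of a node is its parents, its children, and the other parents of its children.
Ch(T) = {V, Y, Z}.
Pa(T) = {F, G, J, P}.
Co-parents of T (other parents of its children):
  V: E, F, G, H, J, K, Q, S
  Y: C, G, Q, X
  Z: D, H, J, Q, S
MB(T) = {C, D, E, F, G, H, J, K, P, Q, S, V, X, Y, Z}.

{C, D, E, F, G, H, J, K, P, Q, S, V, X, Y, Z}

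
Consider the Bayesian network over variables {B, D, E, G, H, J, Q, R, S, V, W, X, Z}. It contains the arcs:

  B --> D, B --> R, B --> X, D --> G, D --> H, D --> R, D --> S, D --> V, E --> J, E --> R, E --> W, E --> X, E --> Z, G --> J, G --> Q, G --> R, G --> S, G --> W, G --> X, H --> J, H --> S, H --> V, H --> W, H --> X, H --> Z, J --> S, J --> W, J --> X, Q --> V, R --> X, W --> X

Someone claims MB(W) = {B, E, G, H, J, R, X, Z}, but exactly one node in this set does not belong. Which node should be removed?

Z

W's children: X.
Pa(W) = {E, G, H, J}.
For each child, the remaining parents (spouses of W):
  parents(X) \ {W} = {B, E, G, H, J, R}.
MB(W) = {B, E, G, H, J, R, X}.
Z is neither a parent, child, nor co-parent of W, so it does not belong.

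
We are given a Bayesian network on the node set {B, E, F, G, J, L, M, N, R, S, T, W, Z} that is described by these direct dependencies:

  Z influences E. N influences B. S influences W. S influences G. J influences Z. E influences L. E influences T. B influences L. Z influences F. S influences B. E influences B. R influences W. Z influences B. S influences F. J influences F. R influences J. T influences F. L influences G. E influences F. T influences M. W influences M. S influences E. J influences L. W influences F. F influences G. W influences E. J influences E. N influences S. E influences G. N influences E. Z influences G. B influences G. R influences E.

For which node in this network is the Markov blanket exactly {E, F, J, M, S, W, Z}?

T

The target node must have every member of {E, F, J, M, S, W, Z} as a parent, child, or co-parent, and no others.
Parents of T: E; children: F, M; co-parents: E, J, S, W, Z.
These exactly cover the given set, so the node is T.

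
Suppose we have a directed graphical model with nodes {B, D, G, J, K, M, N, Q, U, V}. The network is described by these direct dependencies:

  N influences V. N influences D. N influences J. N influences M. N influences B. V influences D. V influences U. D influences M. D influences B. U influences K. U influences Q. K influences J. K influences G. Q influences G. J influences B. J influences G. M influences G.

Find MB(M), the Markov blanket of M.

By definition, MB(M) is built from M's parents, M's children, and the co-parents of M.
M's parents: D, N.
Children of M: G.
For each child, the remaining parents (spouses of M):
  G's other parents are J, K, Q.
Taking the union gives {D, G, J, K, N, Q}.

{D, G, J, K, N, Q}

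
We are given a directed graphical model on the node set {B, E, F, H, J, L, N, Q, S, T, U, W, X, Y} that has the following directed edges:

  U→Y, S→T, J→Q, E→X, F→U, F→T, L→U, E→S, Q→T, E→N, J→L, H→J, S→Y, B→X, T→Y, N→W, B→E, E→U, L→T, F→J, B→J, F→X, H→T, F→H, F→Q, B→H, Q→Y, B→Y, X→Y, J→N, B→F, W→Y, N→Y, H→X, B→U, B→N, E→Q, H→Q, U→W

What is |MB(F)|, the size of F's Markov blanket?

The Markov blanket of a node is its parents, its children, and the other parents of its children.
F has parent B.
Ch(F) = {H, J, Q, T, U, X}.
For each child, the remaining parents (spouses of F):
  H: B
  J: B, H
  Q: E, H, J
  T: H, L, Q, S
  U: B, E, L
  X: B, E, H
MB(F) = {B, E, H, J, L, Q, S, T, U, X}, which has 10 nodes.

10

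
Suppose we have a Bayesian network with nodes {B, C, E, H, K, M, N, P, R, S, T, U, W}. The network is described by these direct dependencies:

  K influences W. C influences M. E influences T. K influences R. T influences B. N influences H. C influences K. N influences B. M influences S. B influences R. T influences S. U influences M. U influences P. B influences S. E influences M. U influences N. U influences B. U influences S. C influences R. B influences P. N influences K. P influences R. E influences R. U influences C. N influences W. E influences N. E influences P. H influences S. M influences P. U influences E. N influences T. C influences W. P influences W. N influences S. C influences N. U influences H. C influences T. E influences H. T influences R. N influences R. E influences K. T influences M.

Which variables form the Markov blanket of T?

{B, C, E, H, K, M, N, P, R, S, U}

The Markov blanket of a node is its parents, its children, and the other parents of its children.
Pa(T) = {C, E, N}.
Ch(T) = {B, M, R, S}.
Parents of each child, excluding T:
  B's other parents are N, U.
  M's other parents are C, E, U.
  R also has parents B, C, E, K, N, P.
  parents(S) \ {T} = {B, H, M, N, U}.
Union: {C, E, N} ∪ {B, M, R, S} ∪ {B, C, E, H, K, M, N, P, U} = {B, C, E, H, K, M, N, P, R, S, U}.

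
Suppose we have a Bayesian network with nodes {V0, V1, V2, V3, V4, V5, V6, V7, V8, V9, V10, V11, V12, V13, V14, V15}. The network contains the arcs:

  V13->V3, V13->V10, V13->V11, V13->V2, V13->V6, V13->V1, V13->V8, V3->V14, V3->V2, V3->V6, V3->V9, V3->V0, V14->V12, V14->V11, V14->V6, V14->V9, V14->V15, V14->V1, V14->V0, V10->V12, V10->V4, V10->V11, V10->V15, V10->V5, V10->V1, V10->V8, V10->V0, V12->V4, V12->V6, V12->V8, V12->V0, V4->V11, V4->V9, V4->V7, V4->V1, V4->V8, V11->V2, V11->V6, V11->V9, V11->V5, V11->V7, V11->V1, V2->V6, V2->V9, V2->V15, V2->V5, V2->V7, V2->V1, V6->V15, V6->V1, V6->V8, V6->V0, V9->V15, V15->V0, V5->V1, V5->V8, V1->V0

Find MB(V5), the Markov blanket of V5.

{V1, V2, V4, V6, V8, V10, V11, V12, V13, V14}

By definition, MB(V5) is built from V5's parents, V5's children, and the co-parents of V5.
Parents of V5: V2, V10, V11.
V5 has children V1, V8.
Co-parents of V5 (other parents of its children):
  V1: V2, V4, V6, V10, V11, V13, V14
  V8: V4, V6, V10, V12, V13
Union: {V2, V10, V11} ∪ {V1, V8} ∪ {V2, V4, V6, V10, V11, V12, V13, V14} = {V1, V2, V4, V6, V8, V10, V11, V12, V13, V14}.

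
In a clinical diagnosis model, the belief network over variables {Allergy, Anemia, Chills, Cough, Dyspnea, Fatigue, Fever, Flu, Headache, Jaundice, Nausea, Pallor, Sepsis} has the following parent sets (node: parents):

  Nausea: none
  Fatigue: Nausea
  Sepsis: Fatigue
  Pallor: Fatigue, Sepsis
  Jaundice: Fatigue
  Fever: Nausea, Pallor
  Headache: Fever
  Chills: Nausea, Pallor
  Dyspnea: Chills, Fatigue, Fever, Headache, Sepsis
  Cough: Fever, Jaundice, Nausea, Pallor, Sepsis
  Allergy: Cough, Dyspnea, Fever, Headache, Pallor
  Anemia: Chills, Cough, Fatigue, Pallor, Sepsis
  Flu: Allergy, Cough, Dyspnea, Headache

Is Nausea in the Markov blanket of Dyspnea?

By definition, MB(Dyspnea) is built from Dyspnea's parents, Dyspnea's children, and the co-parents of Dyspnea.
Dyspnea has parents Chills, Fatigue, Fever, Headache, Sepsis.
Dyspnea has children Allergy, Flu.
Parents of each child, excluding Dyspnea:
  parents(Allergy) \ {Dyspnea} = {Cough, Fever, Headache, Pallor}.
  Flu's other parents are Allergy, Cough, Headache.
MB(Dyspnea) = {Allergy, Chills, Cough, Fatigue, Fever, Flu, Headache, Pallor, Sepsis}; Nausea is not in this set.

No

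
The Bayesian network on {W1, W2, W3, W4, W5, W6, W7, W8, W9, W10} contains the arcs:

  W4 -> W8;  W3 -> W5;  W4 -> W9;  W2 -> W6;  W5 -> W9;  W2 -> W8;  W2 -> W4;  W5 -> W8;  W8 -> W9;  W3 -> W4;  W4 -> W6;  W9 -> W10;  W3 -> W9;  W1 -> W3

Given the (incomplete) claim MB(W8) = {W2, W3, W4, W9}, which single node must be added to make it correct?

The Markov blanket of a node is its parents, its children, and the other parents of its children.
W8's children: W9.
Parents of W8: W2, W4, W5.
Parents of each child, excluding W8:
  parents(W9) \ {W8} = {W3, W4, W5}.
MB(W8) = {W2, W3, W4, W5, W9}.
Comparing with the claimed set, W5 is missing.

W5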